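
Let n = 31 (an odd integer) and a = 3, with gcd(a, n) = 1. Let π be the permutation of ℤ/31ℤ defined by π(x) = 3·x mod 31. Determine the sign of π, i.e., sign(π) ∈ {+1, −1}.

Start at x=2: 2 → 6 → 18 → 23 → 7 → 21 → 1 → … (one orbit).
2 cycles of lengths [30, 1].
Σ(ℓ_i−1) = 31−2 = 29; sign = (−1)^29 = -1.

-1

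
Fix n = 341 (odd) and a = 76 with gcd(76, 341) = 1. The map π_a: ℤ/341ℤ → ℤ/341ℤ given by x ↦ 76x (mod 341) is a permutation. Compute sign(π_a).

Start at x=131: 131 → 67 → 318 → 298 → 142 → 221 → 87 → … (one orbit).
Cycle type of π: 30×10 + 15×2 + 2×5 + 1; total 18 cycles.
With 18 cycles on 341 points, sign = (−1)^{341−18} = -1.
Check: (76/341) = -1 by Zolotarev.

-1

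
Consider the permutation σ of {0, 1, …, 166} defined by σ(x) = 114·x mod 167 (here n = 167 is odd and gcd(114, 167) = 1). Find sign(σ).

Orbit of 157 under x↦114x: [157, 29, 133, 132, 18, 48, 128]… (length divides ord_167(114)).
π_114 has 3 disjoint cycles with lengths [83, 83, 1] on {0,…,166}.
3 cycles on 167: each ℓ→(−1)^(ℓ−1), product (−1)^164 = +1.

+1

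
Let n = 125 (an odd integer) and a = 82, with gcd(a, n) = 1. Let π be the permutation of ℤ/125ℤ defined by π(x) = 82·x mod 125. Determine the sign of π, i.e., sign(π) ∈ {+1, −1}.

-1

Trace 49: π^k(49) = [49, 18, 101, 32, 124, 43, 26] for k=0..6.
Cycle type of π: 20×5 + 4×6 + 1; total 12 cycles.
With 12 cycles on 125 points, sign = (−1)^{125−12} = -1.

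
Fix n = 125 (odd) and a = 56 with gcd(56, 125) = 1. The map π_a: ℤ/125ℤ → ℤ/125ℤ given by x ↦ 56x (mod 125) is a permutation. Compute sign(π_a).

+1

Orbit of 11 under x↦56x: [11, 116, 121, 26, 81, 36, 16]… (length divides ord_125(56)).
π_56 has 13 disjoint cycles with lengths [25, 25, 25, 25, 5, 5, 5, 5, 1, 1, 1, 1, 1] on {0,…,124}.
sign(π) = (−1)^{n − #cycles} = (−1)^{125−13} = (−1)^112 = +1.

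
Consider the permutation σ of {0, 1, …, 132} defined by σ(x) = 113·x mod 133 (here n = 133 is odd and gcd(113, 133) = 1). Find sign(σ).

-1

Orbit of 1 under x↦113x: [1, 113]… (length divides ord_133(113)).
Decompose π into cycles: lengths [2, 2, 2, 2, 2, 2, 2, 2, 2, 2, 2, 2, 2, 2, 2, 2, 2, 2, 2, 2, 2, 2, 2, 2, 2, 2, 2, 2, 2, 2, 2, 2, 2, 2, 2, 2, 2, 2, 2, 2, 2, 2, 2, 2, 2, 2, 2, 2, 2, 2, 2, 2, 2, 2, 2, 2, 2, 2, 2, 2, 2, 2, 2, 1, 1, 1, 1, 1, 1, 1] (70 cycles, including the fixed point 0).
n − c = 133 − 70 = 63; sign = (−1)^63 = -1.
Check: (113/133) = -1 by Zolotarev.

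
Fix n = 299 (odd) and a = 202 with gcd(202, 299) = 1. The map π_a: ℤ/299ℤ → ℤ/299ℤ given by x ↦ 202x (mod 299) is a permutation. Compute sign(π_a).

-1

Start at x=190: 190 → 108 → 288 → 170 → 254 → 179 → 278 → … (one orbit).
Cycle type of π: 132×2 + 12 + 11×2 + 1; total 6 cycles.
299 − 6 = 293 transpositions; sign(π) = (−1)^293 = -1.
(202|299)_J = -1 (Zolotarev's lemma cross-check).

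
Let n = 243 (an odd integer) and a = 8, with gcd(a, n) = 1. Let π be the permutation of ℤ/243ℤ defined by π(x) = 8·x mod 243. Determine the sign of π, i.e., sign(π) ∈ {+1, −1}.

-1

Start at x=46: 46 → 125 → 28 → 224 → 91 → 242 → 235 → … (one orbit).
Cycle lengths of π_8 on ℤ/243ℤ: [54, 54, 54, 18, 18, 18, 6, 6, 6, 2, 2, 2, 2, 1]; 14 cycles in total.
243 − 14 = 229 transpositions; sign(π) = (−1)^229 = -1.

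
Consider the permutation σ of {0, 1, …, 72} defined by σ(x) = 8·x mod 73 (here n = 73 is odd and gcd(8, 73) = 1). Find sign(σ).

+1

Orbit of 8 under x↦8x: [8, 64, 1]… (length divides ord_73(8)).
25 cycles of lengths [3, 3, 3, 3, 3, 3, 3, 3, 3, 3, 3, 3, 3, 3, 3, 3, 3, 3, 3, 3, 3, 3, 3, 3, 1].
73 − 25 = 48 transpositions; sign(π) = (−1)^48 = +1.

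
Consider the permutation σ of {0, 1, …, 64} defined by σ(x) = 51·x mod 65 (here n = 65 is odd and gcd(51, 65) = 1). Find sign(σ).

Trace 1: π^k(1) = [1, 51] for k=0..1.
Decompose π into cycles: lengths [2, 2, 2, 2, 2, 2, 2, 2, 2, 2, 2, 2, 2, 2, 2, 2, 2, 2, 2, 2, 2, 2, 2, 2, 2, 2, 2, 2, 2, 2, 1, 1, 1, 1, 1] (35 cycles, including the fixed point 0).
35 cycles on 65: each ℓ→(−1)^(ℓ−1), product (−1)^30 = +1.

+1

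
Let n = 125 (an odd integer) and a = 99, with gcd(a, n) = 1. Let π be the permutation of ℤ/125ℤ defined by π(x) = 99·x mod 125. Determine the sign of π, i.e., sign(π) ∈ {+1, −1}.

Orbit of 26 under x↦99x: [26, 74, 76, 24, 1, 99, 51]… (length divides ord_125(99)).
23 cycles of lengths [10, 10, 10, 10, 10, 10, 10, 10, 10, 10, 2, 2, 2, 2, 2, 2, 2, 2, 2, 2, 2, 2, 1].
sign(π) = (−1)^{n − #cycles} = (−1)^{125−23} = (−1)^102 = +1.

+1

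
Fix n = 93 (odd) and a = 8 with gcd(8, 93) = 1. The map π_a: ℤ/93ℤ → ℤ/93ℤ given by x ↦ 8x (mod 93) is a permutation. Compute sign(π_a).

Start at x=64: 64 → 47 → 4 → 32 → 70 → 2 → 16 → … (one orbit).
Cycle type of π: 10×6 + 5×6 + 2 + 1; total 14 cycles.
sign(π) = (−1)^{n − #cycles} = (−1)^{93−14} = (−1)^79 = -1.
Check: (8/93) = -1 by Zolotarev.

-1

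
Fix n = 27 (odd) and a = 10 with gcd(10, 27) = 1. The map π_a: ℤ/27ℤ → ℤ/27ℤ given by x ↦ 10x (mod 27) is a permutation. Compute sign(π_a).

+1

Start at x=19: 19 → 1 → 10 → 19 (one orbit).
Decompose π into cycles: lengths [3, 3, 3, 3, 3, 3, 1, 1, 1, 1, 1, 1, 1, 1, 1] (15 cycles, including the fixed point 0).
sign(π) = (−1)^{n − #cycles} = (−1)^{27−15} = (−1)^12 = +1.
Zolotarev: (10|27) = +1, matching the cycle-count sign.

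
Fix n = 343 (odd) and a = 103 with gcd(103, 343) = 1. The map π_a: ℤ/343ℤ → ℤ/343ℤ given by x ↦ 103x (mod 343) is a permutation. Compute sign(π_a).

-1

Trace 237: π^k(237) = [237, 58, 143, 323, 341, 137, 48] for k=0..6.
The orbit structure of x ↦ 103x mod 343: 4 orbits of sizes [294, 42, 6, 1].
n − c = 343 − 4 = 339; sign = (−1)^339 = -1.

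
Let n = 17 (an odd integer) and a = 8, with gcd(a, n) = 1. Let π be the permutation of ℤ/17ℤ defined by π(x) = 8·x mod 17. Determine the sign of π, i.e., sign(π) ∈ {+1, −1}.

+1

Orbit of 1 under x↦8x: [1, 8, 13, 2, 16, 9, 4]… (length divides ord_17(8)).
3 cycles of lengths [8, 8, 1].
3 cycles on 17: each ℓ→(−1)^(ℓ−1), product (−1)^14 = +1.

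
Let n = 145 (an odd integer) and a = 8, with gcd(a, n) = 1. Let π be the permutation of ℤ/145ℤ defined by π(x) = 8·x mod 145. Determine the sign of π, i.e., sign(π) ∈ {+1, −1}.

Start at x=68: 68 → 109 → 2 → 16 → 128 → 9 → 72 → … (one orbit).
Cycle lengths of π_8 on ℤ/145ℤ: [28, 28, 28, 28, 28, 4, 1]; 7 cycles in total.
n − c = 145 − 7 = 138; sign = (−1)^138 = +1.

+1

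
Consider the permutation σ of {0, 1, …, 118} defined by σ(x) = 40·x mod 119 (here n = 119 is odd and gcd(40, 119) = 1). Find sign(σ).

+1

Start at x=50: 50 → 96 → 32 → 90 → 30 → 10 → 43 → … (one orbit).
The orbit structure of x ↦ 40x mod 119: 5 orbits of sizes [48, 48, 16, 6, 1].
sign(π) = (−1)^{n − #cycles} = (−1)^{119−5} = (−1)^114 = +1.
Zolotarev: (40|119) = +1, matching the cycle-count sign.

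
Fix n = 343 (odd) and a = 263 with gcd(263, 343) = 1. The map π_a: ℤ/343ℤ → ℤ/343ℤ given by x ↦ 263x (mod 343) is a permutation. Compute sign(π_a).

+1

Trace 275: π^k(275) = [275, 295, 67, 128, 50, 116, 324] for k=0..6.
Decompose π into cycles: lengths [21, 21, 21, 21, 21, 21, 21, 21, 21, 21, 21, 21, 21, 21, 3, 3, 3, 3, 3, 3, 3, 3, 3, 3, 3, 3, 3, 3, 3, 3, 1] (31 cycles, including the fixed point 0).
343 − 31 = 312 transpositions; sign(π) = (−1)^312 = +1.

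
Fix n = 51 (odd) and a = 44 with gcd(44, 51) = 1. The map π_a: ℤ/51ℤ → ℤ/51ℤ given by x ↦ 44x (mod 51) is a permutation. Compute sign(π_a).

+1

Orbit of 1 under x↦44x: [1, 44, 49, 14, 4, 23, 43]… (length divides ord_51(44)).
Cycle lengths of π_44 on ℤ/51ℤ: [16, 16, 16, 2, 1]; 5 cycles in total.
51 − 5 = 46 transpositions; sign(π) = (−1)^46 = +1.
Zolotarev: (44|51) = +1, matching the cycle-count sign.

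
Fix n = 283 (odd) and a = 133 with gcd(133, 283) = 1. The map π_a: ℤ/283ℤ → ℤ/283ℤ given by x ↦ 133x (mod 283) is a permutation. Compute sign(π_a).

-1

Trace 276: π^k(276) = [276, 201, 131, 160, 55, 240, 224] for k=0..6.
π_133 has 2 disjoint cycles with lengths [282, 1] on {0,…,282}.
283 − 2 = 281 transpositions; sign(π) = (−1)^281 = -1.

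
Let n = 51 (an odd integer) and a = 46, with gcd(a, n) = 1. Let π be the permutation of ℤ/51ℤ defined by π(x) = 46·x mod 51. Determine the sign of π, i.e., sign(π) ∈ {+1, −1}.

Orbit of 31 under x↦46x: [31, 49, 10, 1, 46, 25, 28]… (length divides ord_51(46)).
6 cycles of lengths [16, 16, 16, 1, 1, 1].
With 6 cycles on 51 points, sign = (−1)^{51−6} = -1.
The Jacobi symbol (46|51) = -1 (Zolotarev) agrees.

-1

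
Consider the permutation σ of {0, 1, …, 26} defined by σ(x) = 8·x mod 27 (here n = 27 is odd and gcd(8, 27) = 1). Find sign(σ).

Start at x=19: 19 → 17 → 1 → 8 → 10 → 26 → 19 (one orbit).
8 cycles of lengths [6, 6, 6, 2, 2, 2, 2, 1].
27 − 8 = 19 transpositions; sign(π) = (−1)^19 = -1.
The Jacobi symbol (8|27) = -1 (Zolotarev) agrees.

-1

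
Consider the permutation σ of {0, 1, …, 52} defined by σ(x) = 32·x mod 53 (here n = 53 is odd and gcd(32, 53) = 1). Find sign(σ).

-1

Trace 12: π^k(12) = [12, 13, 45, 9, 23, 47, 20] for k=0..6.
π_32 has 2 disjoint cycles with lengths [52, 1] on {0,…,52}.
With 2 cycles on 53 points, sign = (−1)^{53−2} = -1.
Check: (32/53) = -1 by Zolotarev.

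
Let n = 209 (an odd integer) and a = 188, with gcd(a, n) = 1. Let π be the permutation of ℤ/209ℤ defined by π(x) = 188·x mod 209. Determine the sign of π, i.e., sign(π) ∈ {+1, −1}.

+1

Orbit of 100 under x↦188x: [100, 199, 1, 188, 23, 144, 111]… (length divides ord_209(188)).
Cycle type of π: 9×22 + 1×11; total 33 cycles.
Σ(ℓ_i−1) = 209−33 = 176; sign = (−1)^176 = +1.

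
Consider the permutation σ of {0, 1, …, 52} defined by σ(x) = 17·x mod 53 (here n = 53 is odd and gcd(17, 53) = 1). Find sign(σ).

+1

Orbit of 13 under x↦17x: [13, 9, 47, 4, 15, 43, 42]… (length divides ord_53(17)).
π_17 has 3 disjoint cycles with lengths [26, 26, 1] on {0,…,52}.
3 cycles on 53: each ℓ→(−1)^(ℓ−1), product (−1)^50 = +1.
Zolotarev: (17|53) = +1, matching the cycle-count sign.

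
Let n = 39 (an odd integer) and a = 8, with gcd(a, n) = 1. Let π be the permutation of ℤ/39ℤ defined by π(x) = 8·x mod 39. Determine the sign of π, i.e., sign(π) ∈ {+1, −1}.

Start at x=25: 25 → 5 → 1 → 8 → 25 (one orbit).
Cycle type of π: 4×9 + 2 + 1; total 11 cycles.
With 11 cycles on 39 points, sign = (−1)^{39−11} = +1.
Via Zolotarev, sign(π_{8}) = (8|39) = +1.

+1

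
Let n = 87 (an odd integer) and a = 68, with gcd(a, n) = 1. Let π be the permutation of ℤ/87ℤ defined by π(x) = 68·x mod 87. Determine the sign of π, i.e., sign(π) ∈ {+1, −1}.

+1

Trace 56: π^k(56) = [56, 67, 32, 1, 68, 13, 14] for k=0..6.
Decompose π into cycles: lengths [28, 28, 28, 2, 1] (5 cycles, including the fixed point 0).
n − c = 87 − 5 = 82; sign = (−1)^82 = +1.
Zolotarev: (68|87) = +1, matching the cycle-count sign.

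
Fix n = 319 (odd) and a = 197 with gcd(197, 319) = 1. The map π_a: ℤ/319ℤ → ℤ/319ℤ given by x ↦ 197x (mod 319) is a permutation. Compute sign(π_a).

Start at x=65: 65 → 45 → 252 → 199 → 285 → 1 → 197 → … (one orbit).
Cycle lengths of π_197 on ℤ/319ℤ: [14, 14, 14, 14, 14, 14, 14, 14, 14, 14, 14, 14, 14, 14, 14, 14, 14, 14, 14, 14, 7, 7, 7, 7, 2, 2, 2, 2, 2, 1]; 30 cycles in total.
sign(π) = (−1)^{n − #cycles} = (−1)^{319−30} = (−1)^289 = -1.

-1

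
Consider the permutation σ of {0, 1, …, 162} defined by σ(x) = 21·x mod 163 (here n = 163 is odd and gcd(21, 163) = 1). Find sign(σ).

Trace 146: π^k(146) = [146, 132, 1, 21, 115, 133, 22] for k=0..6.
Cycle lengths of π_21 on ℤ/163ℤ: [27, 27, 27, 27, 27, 27, 1]; 7 cycles in total.
163 − 7 = 156 transpositions; sign(π) = (−1)^156 = +1.
The Jacobi symbol (21|163) = +1 (Zolotarev) agrees.

+1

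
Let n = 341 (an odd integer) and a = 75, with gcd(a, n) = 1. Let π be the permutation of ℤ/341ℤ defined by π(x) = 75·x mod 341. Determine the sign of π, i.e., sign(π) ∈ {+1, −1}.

Orbit of 56 under x↦75x: [56, 108, 257, 179, 126, 243, 152]… (length divides ord_341(75)).
π_75 has 14 disjoint cycles with lengths [30, 30, 30, 30, 30, 30, 30, 30, 30, 30, 30, 5, 5, 1] on {0,…,340}.
Σ(ℓ_i−1) = 341−14 = 327; sign = (−1)^327 = -1.
The Jacobi symbol (75|341) = -1 (Zolotarev) agrees.

-1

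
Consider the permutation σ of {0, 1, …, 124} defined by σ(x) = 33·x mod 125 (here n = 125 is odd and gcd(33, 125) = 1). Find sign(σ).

Trace 81: π^k(81) = [81, 48, 84, 22, 101, 83, 114] for k=0..6.
Decompose π into cycles: lengths [100, 20, 4, 1] (4 cycles, including the fixed point 0).
sign(π) = (−1)^{n − #cycles} = (−1)^{125−4} = (−1)^121 = -1.

-1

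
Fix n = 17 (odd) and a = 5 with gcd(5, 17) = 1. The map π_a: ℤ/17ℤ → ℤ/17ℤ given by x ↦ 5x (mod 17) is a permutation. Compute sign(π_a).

Orbit of 15 under x↦5x: [15, 7, 1, 5, 8, 6, 13]… (length divides ord_17(5)).
2 cycles of lengths [16, 1].
Σ(ℓ_i−1) = 17−2 = 15; sign = (−1)^15 = -1.
The Jacobi symbol (5|17) = -1 (Zolotarev) agrees.

-1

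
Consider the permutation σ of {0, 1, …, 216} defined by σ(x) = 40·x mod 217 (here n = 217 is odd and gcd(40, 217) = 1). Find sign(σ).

Orbit of 142 under x↦40x: [142, 38, 1, 40, 81, 202, 51]… (length divides ord_217(40)).
10 cycles of lengths [30, 30, 30, 30, 30, 30, 15, 15, 6, 1].
n − c = 217 − 10 = 207; sign = (−1)^207 = -1.
(40|217)_J = -1 (Zolotarev's lemma cross-check).

-1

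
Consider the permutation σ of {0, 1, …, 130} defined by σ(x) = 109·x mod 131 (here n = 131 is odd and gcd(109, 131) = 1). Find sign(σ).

Trace 12: π^k(12) = [12, 129, 44, 80, 74, 75, 53] for k=0..6.
Cycle type of π: 65×2 + 1; total 3 cycles.
131 − 3 = 128 transpositions; sign(π) = (−1)^128 = +1.
Check: (109/131) = +1 by Zolotarev.

+1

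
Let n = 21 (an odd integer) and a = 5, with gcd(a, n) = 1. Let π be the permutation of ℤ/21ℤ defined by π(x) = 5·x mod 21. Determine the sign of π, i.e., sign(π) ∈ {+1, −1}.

+1

Trace 20: π^k(20) = [20, 16, 17, 1, 5, 4] for k=0..5.
5 cycles of lengths [6, 6, 6, 2, 1].
5 cycles on 21: each ℓ→(−1)^(ℓ−1), product (−1)^16 = +1.
Check: (5/21) = +1 by Zolotarev.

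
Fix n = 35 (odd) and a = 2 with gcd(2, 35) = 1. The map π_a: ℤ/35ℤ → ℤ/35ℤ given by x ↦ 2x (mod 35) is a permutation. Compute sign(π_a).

-1

Start at x=22: 22 → 9 → 18 → 1 → 2 → 4 → 8 → … (one orbit).
Decompose π into cycles: lengths [12, 12, 4, 3, 3, 1] (6 cycles, including the fixed point 0).
n − c = 35 − 6 = 29; sign = (−1)^29 = -1.
Zolotarev: (2|35) = -1, matching the cycle-count sign.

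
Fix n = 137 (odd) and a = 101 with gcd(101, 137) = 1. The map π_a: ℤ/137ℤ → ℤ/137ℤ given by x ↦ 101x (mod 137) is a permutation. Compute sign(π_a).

+1

Orbit of 64 under x↦101x: [64, 25, 59, 68, 18, 37, 38]… (length divides ord_137(101)).
3 cycles of lengths [68, 68, 1].
sign(π) = (−1)^{n − #cycles} = (−1)^{137−3} = (−1)^134 = +1.
The Jacobi symbol (101|137) = +1 (Zolotarev) agrees.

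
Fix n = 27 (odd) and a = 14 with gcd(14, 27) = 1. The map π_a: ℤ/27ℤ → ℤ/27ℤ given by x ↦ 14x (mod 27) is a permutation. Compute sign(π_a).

-1

Trace 19: π^k(19) = [19, 23, 25, 26, 13, 20, 10] for k=0..6.
The orbit structure of x ↦ 14x mod 27: 4 orbits of sizes [18, 6, 2, 1].
27 − 4 = 23 transpositions; sign(π) = (−1)^23 = -1.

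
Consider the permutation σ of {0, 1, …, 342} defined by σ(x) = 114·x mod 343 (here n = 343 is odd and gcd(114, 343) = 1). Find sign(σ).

Trace 270: π^k(270) = [270, 253, 30, 333, 232, 37, 102] for k=0..6.
Cycle lengths of π_114 on ℤ/343ℤ: [147, 147, 21, 21, 3, 3, 1]; 7 cycles in total.
343 − 7 = 336 transpositions; sign(π) = (−1)^336 = +1.
Zolotarev: (114|343) = +1, matching the cycle-count sign.

+1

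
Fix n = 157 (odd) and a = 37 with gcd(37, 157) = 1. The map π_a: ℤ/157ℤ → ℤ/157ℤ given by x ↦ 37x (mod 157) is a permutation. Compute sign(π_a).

Trace 115: π^k(115) = [115, 16, 121, 81, 14, 47, 12] for k=0..6.
Cycle lengths of π_37 on ℤ/157ℤ: [39, 39, 39, 39, 1]; 5 cycles in total.
Σ(ℓ_i−1) = 157−5 = 152; sign = (−1)^152 = +1.
Via Zolotarev, sign(π_{37}) = (37|157) = +1.

+1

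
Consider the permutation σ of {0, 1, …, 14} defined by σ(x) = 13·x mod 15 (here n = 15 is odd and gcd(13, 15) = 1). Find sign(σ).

Trace 1: π^k(1) = [1, 13, 4, 7] for k=0..3.
6 cycles of lengths [4, 4, 4, 1, 1, 1].
15 − 6 = 9 transpositions; sign(π) = (−1)^9 = -1.
Zolotarev: (13|15) = -1, matching the cycle-count sign.

-1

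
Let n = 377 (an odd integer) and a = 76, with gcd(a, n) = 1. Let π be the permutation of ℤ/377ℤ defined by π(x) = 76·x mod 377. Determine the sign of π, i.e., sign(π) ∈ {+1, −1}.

+1

Orbit of 16 under x↦76x: [16, 85, 51, 106, 139, 8, 231]… (length divides ord_377(76)).
π_76 has 7 disjoint cycles with lengths [84, 84, 84, 84, 28, 12, 1] on {0,…,376}.
n − c = 377 − 7 = 370; sign = (−1)^370 = +1.
Via Zolotarev, sign(π_{76}) = (76|377) = +1.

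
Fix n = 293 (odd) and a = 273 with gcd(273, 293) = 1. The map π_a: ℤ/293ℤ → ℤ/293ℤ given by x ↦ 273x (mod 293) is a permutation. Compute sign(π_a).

-1

Orbit of 17 under x↦273x: [17, 246, 61, 245, 81, 138, 170]… (length divides ord_293(273)).
Decompose π into cycles: lengths [292, 1] (2 cycles, including the fixed point 0).
Σ(ℓ_i−1) = 293−2 = 291; sign = (−1)^291 = -1.
Via Zolotarev, sign(π_{273}) = (273|293) = -1.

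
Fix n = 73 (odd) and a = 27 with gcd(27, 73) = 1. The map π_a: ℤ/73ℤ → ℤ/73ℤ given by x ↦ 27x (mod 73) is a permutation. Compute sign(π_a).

Orbit of 72 under x↦27x: [72, 46, 1, 27]… (length divides ord_73(27)).
The orbit structure of x ↦ 27x mod 73: 19 orbits of sizes [4, 4, 4, 4, 4, 4, 4, 4, 4, 4, 4, 4, 4, 4, 4, 4, 4, 4, 1].
With 19 cycles on 73 points, sign = (−1)^{73−19} = +1.
Zolotarev: (27|73) = +1, matching the cycle-count sign.

+1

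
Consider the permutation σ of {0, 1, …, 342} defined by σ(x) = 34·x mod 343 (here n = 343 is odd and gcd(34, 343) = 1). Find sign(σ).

Orbit of 309 under x↦34x: [309, 216, 141, 335, 71, 13, 99]… (length divides ord_343(34)).
π_34 has 10 disjoint cycles with lengths [98, 98, 98, 14, 14, 14, 2, 2, 2, 1] on {0,…,342}.
343 − 10 = 333 transpositions; sign(π) = (−1)^333 = -1.
(34|343)_J = -1 (Zolotarev's lemma cross-check).

-1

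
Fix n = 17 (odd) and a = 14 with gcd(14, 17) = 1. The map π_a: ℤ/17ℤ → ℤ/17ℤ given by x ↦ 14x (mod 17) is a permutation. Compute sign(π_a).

-1

Orbit of 12 under x↦14x: [12, 15, 6, 16, 3, 8, 10]… (length divides ord_17(14)).
The orbit structure of x ↦ 14x mod 17: 2 orbits of sizes [16, 1].
Σ(ℓ_i−1) = 17−2 = 15; sign = (−1)^15 = -1.
(14|17)_J = -1 (Zolotarev's lemma cross-check).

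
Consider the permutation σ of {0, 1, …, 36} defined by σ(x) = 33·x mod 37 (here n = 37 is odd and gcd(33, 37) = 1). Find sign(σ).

Orbit of 7 under x↦33x: [7, 9, 1, 33, 16, 10, 34]… (length divides ord_37(33)).
Cycle type of π: 9×4 + 1; total 5 cycles.
With 5 cycles on 37 points, sign = (−1)^{37−5} = +1.

+1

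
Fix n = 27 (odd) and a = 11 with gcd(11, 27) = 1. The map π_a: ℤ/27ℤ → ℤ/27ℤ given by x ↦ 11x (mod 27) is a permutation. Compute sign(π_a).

-1

Trace 1: π^k(1) = [1, 11, 13, 8, 7, 23, 10] for k=0..6.
Decompose π into cycles: lengths [18, 6, 2, 1] (4 cycles, including the fixed point 0).
Σ(ℓ_i−1) = 27−4 = 23; sign = (−1)^23 = -1.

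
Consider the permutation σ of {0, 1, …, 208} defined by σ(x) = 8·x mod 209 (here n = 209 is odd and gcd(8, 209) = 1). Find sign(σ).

+1

Orbit of 65 under x↦8x: [65, 102, 189, 49, 183, 1, 8]… (length divides ord_209(8)).
Cycle lengths of π_8 on ℤ/209ℤ: [30, 30, 30, 30, 30, 30, 10, 6, 6, 6, 1]; 11 cycles in total.
n − c = 209 − 11 = 198; sign = (−1)^198 = +1.
Check: (8/209) = +1 by Zolotarev.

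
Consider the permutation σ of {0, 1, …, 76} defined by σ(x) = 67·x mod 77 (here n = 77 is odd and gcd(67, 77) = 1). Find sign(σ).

Orbit of 1 under x↦67x: [1, 67, 23]… (length divides ord_77(67)).
Cycle type of π: 3×22 + 1×11; total 33 cycles.
sign(π) = (−1)^{n − #cycles} = (−1)^{77−33} = (−1)^44 = +1.
Via Zolotarev, sign(π_{67}) = (67|77) = +1.

+1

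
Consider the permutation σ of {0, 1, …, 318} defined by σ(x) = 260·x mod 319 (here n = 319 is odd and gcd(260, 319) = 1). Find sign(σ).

-1

Orbit of 173 under x↦260x: [173, 1, 260, 291, 57, 146, 318]… (length divides ord_319(260)).
Cycle type of π: 10×29 + 2×14 + 1; total 44 cycles.
With 44 cycles on 319 points, sign = (−1)^{319−44} = -1.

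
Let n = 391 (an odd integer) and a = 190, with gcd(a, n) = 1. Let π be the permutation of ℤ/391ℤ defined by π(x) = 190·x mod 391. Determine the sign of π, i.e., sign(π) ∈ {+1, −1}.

Orbit of 190 under x↦190x: [190, 128, 78, 353, 209, 219, 164]… (length divides ord_391(190)).
6 cycles of lengths [176, 176, 16, 11, 11, 1].
Σ(ℓ_i−1) = 391−6 = 385; sign = (−1)^385 = -1.
Via Zolotarev, sign(π_{190}) = (190|391) = -1.

-1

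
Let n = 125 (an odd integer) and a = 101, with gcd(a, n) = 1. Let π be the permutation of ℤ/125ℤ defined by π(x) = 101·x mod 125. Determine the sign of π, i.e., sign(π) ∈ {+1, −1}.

Start at x=1: 1 → 101 → 76 → 51 → 26 → 1 (one orbit).
The orbit structure of x ↦ 101x mod 125: 45 orbits of sizes [5, 5, 5, 5, 5, 5, 5, 5, 5, 5, 5, 5, 5, 5, 5, 5, 5, 5, 5, 5, 1, 1, 1, 1, 1, 1, 1, 1, 1, 1, 1, 1, 1, 1, 1, 1, 1, 1, 1, 1, 1, 1, 1, 1, 1].
45 cycles on 125: each ℓ→(−1)^(ℓ−1), product (−1)^80 = +1.
Via Zolotarev, sign(π_{101}) = (101|125) = +1.

+1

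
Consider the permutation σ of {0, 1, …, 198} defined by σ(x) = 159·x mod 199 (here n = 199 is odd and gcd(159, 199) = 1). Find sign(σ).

Trace 40: π^k(40) = [40, 191, 121, 135, 172, 85, 182] for k=0..6.
π_159 has 4 disjoint cycles with lengths [66, 66, 66, 1] on {0,…,198}.
199 − 4 = 195 transpositions; sign(π) = (−1)^195 = -1.
(159|199)_J = -1 (Zolotarev's lemma cross-check).

-1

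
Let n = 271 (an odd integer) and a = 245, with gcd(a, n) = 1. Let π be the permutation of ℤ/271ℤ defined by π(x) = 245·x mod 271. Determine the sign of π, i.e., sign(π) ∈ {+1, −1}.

+1

Orbit of 9 under x↦245x: [9, 37, 122, 80, 88, 151, 139]… (length divides ord_271(245)).
Cycle type of π: 135×2 + 1; total 3 cycles.
3 cycles on 271: each ℓ→(−1)^(ℓ−1), product (−1)^268 = +1.
Check: (245/271) = +1 by Zolotarev.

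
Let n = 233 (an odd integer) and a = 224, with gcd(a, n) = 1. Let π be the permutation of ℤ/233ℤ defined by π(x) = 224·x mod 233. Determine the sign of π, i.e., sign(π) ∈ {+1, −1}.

Trace 102: π^k(102) = [102, 14, 107, 202, 46, 52, 231] for k=0..6.
Decompose π into cycles: lengths [116, 116, 1] (3 cycles, including the fixed point 0).
Σ(ℓ_i−1) = 233−3 = 230; sign = (−1)^230 = +1.
(224|233)_J = +1 (Zolotarev's lemma cross-check).

+1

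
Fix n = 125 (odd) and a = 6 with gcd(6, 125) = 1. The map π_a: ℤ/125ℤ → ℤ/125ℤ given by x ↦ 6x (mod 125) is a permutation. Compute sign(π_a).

Trace 31: π^k(31) = [31, 61, 116, 71, 51, 56, 86] for k=0..6.
π_6 has 13 disjoint cycles with lengths [25, 25, 25, 25, 5, 5, 5, 5, 1, 1, 1, 1, 1] on {0,…,124}.
13 cycles on 125: each ℓ→(−1)^(ℓ−1), product (−1)^112 = +1.
The Jacobi symbol (6|125) = +1 (Zolotarev) agrees.

+1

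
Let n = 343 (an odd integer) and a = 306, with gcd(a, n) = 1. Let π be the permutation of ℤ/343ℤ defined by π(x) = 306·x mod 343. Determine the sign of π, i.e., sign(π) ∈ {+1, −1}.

-1

Trace 162: π^k(162) = [162, 180, 200, 146, 86, 248, 85] for k=0..6.
π_306 has 4 disjoint cycles with lengths [294, 42, 6, 1] on {0,…,342}.
With 4 cycles on 343 points, sign = (−1)^{343−4} = -1.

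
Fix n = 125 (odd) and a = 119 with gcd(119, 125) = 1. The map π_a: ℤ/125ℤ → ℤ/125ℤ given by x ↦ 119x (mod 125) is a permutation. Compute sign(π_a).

Orbit of 104 under x↦119x: [104, 1, 119, 36, 34, 46, 99]… (length divides ord_125(119)).
Cycle lengths of π_119 on ℤ/125ℤ: [50, 50, 10, 10, 2, 2, 1]; 7 cycles in total.
sign(π) = (−1)^{n − #cycles} = (−1)^{125−7} = (−1)^118 = +1.
Via Zolotarev, sign(π_{119}) = (119|125) = +1.

+1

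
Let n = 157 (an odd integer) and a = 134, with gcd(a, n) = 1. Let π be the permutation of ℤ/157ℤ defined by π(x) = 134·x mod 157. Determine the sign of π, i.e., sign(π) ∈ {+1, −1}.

-1

Orbit of 155 under x↦134x: [155, 46, 41, 156, 23, 99, 78]… (length divides ord_157(134)).
The orbit structure of x ↦ 134x mod 157: 4 orbits of sizes [52, 52, 52, 1].
With 4 cycles on 157 points, sign = (−1)^{157−4} = -1.
Check: (134/157) = -1 by Zolotarev.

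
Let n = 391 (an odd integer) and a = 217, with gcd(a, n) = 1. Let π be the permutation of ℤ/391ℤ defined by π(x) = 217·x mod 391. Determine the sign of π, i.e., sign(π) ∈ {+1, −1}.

-1

Start at x=310: 310 → 18 → 387 → 305 → 106 → 324 → 319 → … (one orbit).
π_217 has 14 disjoint cycles with lengths [44, 44, 44, 44, 44, 44, 44, 44, 22, 4, 4, 4, 4, 1] on {0,…,390}.
sign(π) = (−1)^{n − #cycles} = (−1)^{391−14} = (−1)^377 = -1.
The Jacobi symbol (217|391) = -1 (Zolotarev) agrees.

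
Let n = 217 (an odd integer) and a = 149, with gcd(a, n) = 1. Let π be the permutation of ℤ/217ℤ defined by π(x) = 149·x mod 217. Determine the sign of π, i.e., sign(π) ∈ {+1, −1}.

+1

Orbit of 1 under x↦149x: [1, 149, 67]… (length divides ord_217(149)).
73 cycles of lengths [3, 3, 3, 3, 3, 3, 3, 3, 3, 3, 3, 3, 3, 3, 3, 3, 3, 3, 3, 3, 3, 3, 3, 3, 3, 3, 3, 3, 3, 3, 3, 3, 3, 3, 3, 3, 3, 3, 3, 3, 3, 3, 3, 3, 3, 3, 3, 3, 3, 3, 3, 3, 3, 3, 3, 3, 3, 3, 3, 3, 3, 3, 3, 3, 3, 3, 3, 3, 3, 3, 3, 3, 1].
217 − 73 = 144 transpositions; sign(π) = (−1)^144 = +1.
(149|217)_J = +1 (Zolotarev's lemma cross-check).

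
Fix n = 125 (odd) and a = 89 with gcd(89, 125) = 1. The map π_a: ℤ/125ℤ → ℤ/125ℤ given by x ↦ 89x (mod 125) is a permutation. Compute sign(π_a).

+1

Start at x=14: 14 → 121 → 19 → 66 → 124 → 36 → 79 → … (one orbit).
The orbit structure of x ↦ 89x mod 125: 7 orbits of sizes [50, 50, 10, 10, 2, 2, 1].
sign(π) = (−1)^{n − #cycles} = (−1)^{125−7} = (−1)^118 = +1.
(89|125)_J = +1 (Zolotarev's lemma cross-check).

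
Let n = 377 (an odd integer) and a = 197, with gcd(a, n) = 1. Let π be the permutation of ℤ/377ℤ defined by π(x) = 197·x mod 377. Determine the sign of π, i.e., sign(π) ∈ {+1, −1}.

Orbit of 342 under x↦197x: [342, 268, 16, 136, 25, 24, 204]… (length divides ord_377(197)).
Cycle type of π: 84×4 + 12 + 7×4 + 1; total 10 cycles.
With 10 cycles on 377 points, sign = (−1)^{377−10} = -1.
Zolotarev: (197|377) = -1, matching the cycle-count sign.

-1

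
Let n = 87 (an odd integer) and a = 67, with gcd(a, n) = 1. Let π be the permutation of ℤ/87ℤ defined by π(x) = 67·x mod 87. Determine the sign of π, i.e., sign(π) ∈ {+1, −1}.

+1

Start at x=82: 82 → 13 → 1 → 67 → 52 → 4 → 7 → … (one orbit).
The orbit structure of x ↦ 67x mod 87: 9 orbits of sizes [14, 14, 14, 14, 14, 14, 1, 1, 1].
sign(π) = (−1)^{n − #cycles} = (−1)^{87−9} = (−1)^78 = +1.
Zolotarev: (67|87) = +1, matching the cycle-count sign.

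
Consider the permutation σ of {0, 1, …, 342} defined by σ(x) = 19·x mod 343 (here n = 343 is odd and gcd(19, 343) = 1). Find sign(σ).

-1

Trace 324: π^k(324) = [324, 325, 1, 19, 18, 342] for k=0..5.
58 cycles of lengths [6, 6, 6, 6, 6, 6, 6, 6, 6, 6, 6, 6, 6, 6, 6, 6, 6, 6, 6, 6, 6, 6, 6, 6, 6, 6, 6, 6, 6, 6, 6, 6, 6, 6, 6, 6, 6, 6, 6, 6, 6, 6, 6, 6, 6, 6, 6, 6, 6, 6, 6, 6, 6, 6, 6, 6, 6, 1].
58 cycles on 343: each ℓ→(−1)^(ℓ−1), product (−1)^285 = -1.
Zolotarev: (19|343) = -1, matching the cycle-count sign.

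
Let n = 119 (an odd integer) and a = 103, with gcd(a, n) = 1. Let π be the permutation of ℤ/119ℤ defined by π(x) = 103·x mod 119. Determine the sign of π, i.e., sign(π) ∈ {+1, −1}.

-1

Trace 103: π^k(103) = [103, 18, 69, 86, 52, 1] for k=0..5.
π_103 has 34 disjoint cycles with lengths [6, 6, 6, 6, 6, 6, 6, 6, 6, 6, 6, 6, 6, 6, 6, 6, 6, 1, 1, 1, 1, 1, 1, 1, 1, 1, 1, 1, 1, 1, 1, 1, 1, 1] on {0,…,118}.
With 34 cycles on 119 points, sign = (−1)^{119−34} = -1.
Check: (103/119) = -1 by Zolotarev.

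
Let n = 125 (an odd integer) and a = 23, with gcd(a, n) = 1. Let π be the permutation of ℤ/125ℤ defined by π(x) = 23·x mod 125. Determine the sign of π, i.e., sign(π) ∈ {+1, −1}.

Trace 118: π^k(118) = [118, 89, 47, 81, 113, 99, 27] for k=0..6.
The orbit structure of x ↦ 23x mod 125: 4 orbits of sizes [100, 20, 4, 1].
4 cycles on 125: each ℓ→(−1)^(ℓ−1), product (−1)^121 = -1.
Via Zolotarev, sign(π_{23}) = (23|125) = -1.

-1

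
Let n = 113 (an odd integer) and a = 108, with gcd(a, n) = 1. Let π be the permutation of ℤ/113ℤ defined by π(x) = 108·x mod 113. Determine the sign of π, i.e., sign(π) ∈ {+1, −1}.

-1

Start at x=40: 40 → 26 → 96 → 85 → 27 → 91 → 110 → … (one orbit).
Cycle type of π: 112 + 1; total 2 cycles.
2 cycles on 113: each ℓ→(−1)^(ℓ−1), product (−1)^111 = -1.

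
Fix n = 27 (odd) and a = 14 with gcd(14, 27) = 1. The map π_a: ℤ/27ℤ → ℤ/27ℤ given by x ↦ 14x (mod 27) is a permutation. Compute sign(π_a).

Start at x=16: 16 → 8 → 4 → 2 → 1 → 14 → 7 → … (one orbit).
π_14 has 4 disjoint cycles with lengths [18, 6, 2, 1] on {0,…,26}.
27 − 4 = 23 transpositions; sign(π) = (−1)^23 = -1.

-1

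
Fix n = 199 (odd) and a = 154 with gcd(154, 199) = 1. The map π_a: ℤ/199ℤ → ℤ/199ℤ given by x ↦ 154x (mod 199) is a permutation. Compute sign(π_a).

-1

Trace 92: π^k(92) = [92, 39, 36, 171, 66, 15, 121] for k=0..6.
The orbit structure of x ↦ 154x mod 199: 2 orbits of sizes [198, 1].
n − c = 199 − 2 = 197; sign = (−1)^197 = -1.
Check: (154/199) = -1 by Zolotarev.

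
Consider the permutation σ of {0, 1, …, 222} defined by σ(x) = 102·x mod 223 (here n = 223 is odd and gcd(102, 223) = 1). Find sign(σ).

Trace 137: π^k(137) = [137, 148, 155, 200, 107, 210, 12] for k=0..6.
Decompose π into cycles: lengths [222, 1] (2 cycles, including the fixed point 0).
n − c = 223 − 2 = 221; sign = (−1)^221 = -1.
Check: (102/223) = -1 by Zolotarev.

-1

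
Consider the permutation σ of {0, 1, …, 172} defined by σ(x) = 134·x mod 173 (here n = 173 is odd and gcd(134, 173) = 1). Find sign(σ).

-1

Trace 87: π^k(87) = [87, 67, 155, 10, 129, 159, 27] for k=0..6.
Cycle type of π: 172 + 1; total 2 cycles.
Σ(ℓ_i−1) = 173−2 = 171; sign = (−1)^171 = -1.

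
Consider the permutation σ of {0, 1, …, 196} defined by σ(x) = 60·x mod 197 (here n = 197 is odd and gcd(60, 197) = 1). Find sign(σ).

+1

Trace 191: π^k(191) = [191, 34, 70, 63, 37, 53, 28] for k=0..6.
Cycle type of π: 49×4 + 1; total 5 cycles.
5 cycles on 197: each ℓ→(−1)^(ℓ−1), product (−1)^192 = +1.
The Jacobi symbol (60|197) = +1 (Zolotarev) agrees.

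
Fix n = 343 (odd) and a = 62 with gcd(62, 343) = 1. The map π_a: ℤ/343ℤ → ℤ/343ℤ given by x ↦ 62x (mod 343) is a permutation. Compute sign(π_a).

Orbit of 223 under x↦62x: [223, 106, 55, 323, 132, 295, 111]… (length divides ord_343(62)).
10 cycles of lengths [98, 98, 98, 14, 14, 14, 2, 2, 2, 1].
sign(π) = (−1)^{n − #cycles} = (−1)^{343−10} = (−1)^333 = -1.

-1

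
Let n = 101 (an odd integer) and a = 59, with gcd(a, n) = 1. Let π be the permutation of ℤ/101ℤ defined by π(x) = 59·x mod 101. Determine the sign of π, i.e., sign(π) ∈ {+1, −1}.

Orbit of 22 under x↦59x: [22, 86, 24, 2, 17, 94, 92]… (length divides ord_101(59)).
2 cycles of lengths [100, 1].
101 − 2 = 99 transpositions; sign(π) = (−1)^99 = -1.

-1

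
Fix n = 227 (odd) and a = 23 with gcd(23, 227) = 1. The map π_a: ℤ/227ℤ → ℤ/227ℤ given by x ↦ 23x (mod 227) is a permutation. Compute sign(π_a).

Trace 92: π^k(92) = [92, 73, 90, 27, 167, 209, 40] for k=0..6.
Cycle lengths of π_23 on ℤ/227ℤ: [113, 113, 1]; 3 cycles in total.
sign(π) = (−1)^{n − #cycles} = (−1)^{227−3} = (−1)^224 = +1.

+1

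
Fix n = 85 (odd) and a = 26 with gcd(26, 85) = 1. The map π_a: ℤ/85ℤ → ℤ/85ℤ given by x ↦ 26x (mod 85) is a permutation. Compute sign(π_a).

+1

Trace 1: π^k(1) = [1, 26, 81, 66, 16, 76, 21] for k=0..6.
Cycle type of π: 8×10 + 1×5; total 15 cycles.
sign(π) = (−1)^{n − #cycles} = (−1)^{85−15} = (−1)^70 = +1.
Zolotarev: (26|85) = +1, matching the cycle-count sign.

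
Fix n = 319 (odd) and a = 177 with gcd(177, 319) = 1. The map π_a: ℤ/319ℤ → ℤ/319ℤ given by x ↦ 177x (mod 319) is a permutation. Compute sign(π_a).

Trace 210: π^k(210) = [210, 166, 34, 276, 45, 309, 144] for k=0..6.
Cycle lengths of π_177 on ℤ/319ℤ: [28, 28, 28, 28, 28, 28, 28, 28, 28, 28, 28, 1, 1, 1, 1, 1, 1, 1, 1, 1, 1, 1]; 22 cycles in total.
n − c = 319 − 22 = 297; sign = (−1)^297 = -1.

-1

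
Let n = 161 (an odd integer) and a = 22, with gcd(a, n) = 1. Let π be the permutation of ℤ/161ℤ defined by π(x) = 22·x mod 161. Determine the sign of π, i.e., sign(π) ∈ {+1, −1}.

Orbit of 22 under x↦22x: [22, 1]… (length divides ord_161(22)).
Decompose π into cycles: lengths [2, 2, 2, 2, 2, 2, 2, 2, 2, 2, 2, 2, 2, 2, 2, 2, 2, 2, 2, 2, 2, 2, 2, 2, 2, 2, 2, 2, 2, 2, 2, 2, 2, 2, 2, 2, 2, 2, 2, 2, 2, 2, 2, 2, 2, 2, 2, 2, 2, 2, 2, 2, 2, 2, 2, 2, 2, 2, 2, 2, 2, 2, 2, 2, 2, 2, 2, 2, 2, 2, 2, 2, 2, 2, 2, 2, 2, 1, 1, 1, 1, 1, 1, 1] (84 cycles, including the fixed point 0).
84 cycles on 161: each ℓ→(−1)^(ℓ−1), product (−1)^77 = -1.
Zolotarev: (22|161) = -1, matching the cycle-count sign.

-1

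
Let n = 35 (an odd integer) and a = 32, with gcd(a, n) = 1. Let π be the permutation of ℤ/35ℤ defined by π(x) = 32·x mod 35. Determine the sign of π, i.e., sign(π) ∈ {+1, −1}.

Trace 22: π^k(22) = [22, 4, 23, 1, 32, 9, 8] for k=0..6.
π_32 has 6 disjoint cycles with lengths [12, 12, 4, 3, 3, 1] on {0,…,34}.
sign(π) = (−1)^{n − #cycles} = (−1)^{35−6} = (−1)^29 = -1.
Check: (32/35) = -1 by Zolotarev.

-1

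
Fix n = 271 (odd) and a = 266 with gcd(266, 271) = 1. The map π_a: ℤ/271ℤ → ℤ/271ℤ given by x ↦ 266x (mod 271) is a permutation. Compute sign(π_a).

-1

Trace 169: π^k(169) = [169, 239, 160, 13, 206, 54, 1] for k=0..6.
π_266 has 6 disjoint cycles with lengths [54, 54, 54, 54, 54, 1] on {0,…,270}.
271 − 6 = 265 transpositions; sign(π) = (−1)^265 = -1.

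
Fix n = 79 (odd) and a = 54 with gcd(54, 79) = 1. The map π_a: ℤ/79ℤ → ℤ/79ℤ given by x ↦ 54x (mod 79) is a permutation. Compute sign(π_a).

-1

Orbit of 6 under x↦54x: [6, 8, 37, 23, 57, 76, 75]… (length divides ord_79(54)).
π_54 has 2 disjoint cycles with lengths [78, 1] on {0,…,78}.
n − c = 79 − 2 = 77; sign = (−1)^77 = -1.
Check: (54/79) = -1 by Zolotarev.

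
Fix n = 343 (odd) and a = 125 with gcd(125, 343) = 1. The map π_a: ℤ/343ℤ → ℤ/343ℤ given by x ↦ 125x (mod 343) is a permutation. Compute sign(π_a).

-1

Orbit of 307 under x↦125x: [307, 302, 20, 99, 27, 288, 328]… (length divides ord_343(125)).
π_125 has 10 disjoint cycles with lengths [98, 98, 98, 14, 14, 14, 2, 2, 2, 1] on {0,…,342}.
343 − 10 = 333 transpositions; sign(π) = (−1)^333 = -1.
(125|343)_J = -1 (Zolotarev's lemma cross-check).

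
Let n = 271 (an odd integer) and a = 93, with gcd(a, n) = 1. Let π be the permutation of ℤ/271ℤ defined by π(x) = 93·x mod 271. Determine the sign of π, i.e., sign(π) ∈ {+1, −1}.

-1

Orbit of 125 under x↦93x: [125, 243, 106, 102, 1, 93, 248]… (length divides ord_271(93)).
π_93 has 16 disjoint cycles with lengths [18, 18, 18, 18, 18, 18, 18, 18, 18, 18, 18, 18, 18, 18, 18, 1] on {0,…,270}.
n − c = 271 − 16 = 255; sign = (−1)^255 = -1.
Zolotarev: (93|271) = -1, matching the cycle-count sign.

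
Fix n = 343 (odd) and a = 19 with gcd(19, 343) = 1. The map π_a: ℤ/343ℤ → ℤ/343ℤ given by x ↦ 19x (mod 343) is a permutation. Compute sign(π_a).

Start at x=1: 1 → 19 → 18 → 342 → 324 → 325 → 1 (one orbit).
Cycle lengths of π_19 on ℤ/343ℤ: [6, 6, 6, 6, 6, 6, 6, 6, 6, 6, 6, 6, 6, 6, 6, 6, 6, 6, 6, 6, 6, 6, 6, 6, 6, 6, 6, 6, 6, 6, 6, 6, 6, 6, 6, 6, 6, 6, 6, 6, 6, 6, 6, 6, 6, 6, 6, 6, 6, 6, 6, 6, 6, 6, 6, 6, 6, 1]; 58 cycles in total.
sign(π) = (−1)^{n − #cycles} = (−1)^{343−58} = (−1)^285 = -1.

-1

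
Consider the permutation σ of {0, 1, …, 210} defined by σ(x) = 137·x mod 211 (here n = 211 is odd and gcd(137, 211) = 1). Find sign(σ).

+1

Orbit of 134 under x↦137x: [134, 1, 137, 201, 107, 100, 196]… (length divides ord_211(137)).
π_137 has 15 disjoint cycles with lengths [15, 15, 15, 15, 15, 15, 15, 15, 15, 15, 15, 15, 15, 15, 1] on {0,…,210}.
Σ(ℓ_i−1) = 211−15 = 196; sign = (−1)^196 = +1.
The Jacobi symbol (137|211) = +1 (Zolotarev) agrees.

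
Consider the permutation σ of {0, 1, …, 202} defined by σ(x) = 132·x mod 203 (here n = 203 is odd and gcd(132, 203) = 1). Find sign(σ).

Trace 169: π^k(169) = [169, 181, 141, 139, 78, 146, 190] for k=0..6.
π_132 has 20 disjoint cycles with lengths [14, 14, 14, 14, 14, 14, 14, 14, 14, 14, 14, 14, 7, 7, 7, 7, 2, 2, 2, 1] on {0,…,202}.
203 − 20 = 183 transpositions; sign(π) = (−1)^183 = -1.

-1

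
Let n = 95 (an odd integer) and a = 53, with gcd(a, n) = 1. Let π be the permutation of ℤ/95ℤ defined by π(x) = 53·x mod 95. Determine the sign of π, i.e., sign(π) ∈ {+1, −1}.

Trace 33: π^k(33) = [33, 39, 72, 16, 88, 9, 2] for k=0..6.
The orbit structure of x ↦ 53x mod 95: 5 orbits of sizes [36, 36, 18, 4, 1].
sign(π) = (−1)^{n − #cycles} = (−1)^{95−5} = (−1)^90 = +1.
Zolotarev: (53|95) = +1, matching the cycle-count sign.

+1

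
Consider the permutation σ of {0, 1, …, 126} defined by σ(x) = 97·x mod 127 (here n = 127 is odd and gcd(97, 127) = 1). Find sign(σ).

Orbit of 124 under x↦97x: [124, 90, 94, 101, 18, 95, 71]… (length divides ord_127(97)).
Decompose π into cycles: lengths [126, 1] (2 cycles, including the fixed point 0).
127 − 2 = 125 transpositions; sign(π) = (−1)^125 = -1.

-1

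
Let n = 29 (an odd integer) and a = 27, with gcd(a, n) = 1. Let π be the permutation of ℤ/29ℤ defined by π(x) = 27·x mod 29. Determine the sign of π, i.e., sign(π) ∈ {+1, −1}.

-1

Trace 7: π^k(7) = [7, 15, 28, 2, 25, 8, 13] for k=0..6.
2 cycles of lengths [28, 1].
sign(π) = (−1)^{n − #cycles} = (−1)^{29−2} = (−1)^27 = -1.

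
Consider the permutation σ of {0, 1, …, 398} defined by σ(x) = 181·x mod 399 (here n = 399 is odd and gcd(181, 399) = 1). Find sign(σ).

Trace 181: π^k(181) = [181, 43, 202, 253, 307, 106, 34] for k=0..6.
33 cycles of lengths [18, 18, 18, 18, 18, 18, 18, 18, 18, 18, 18, 18, 18, 18, 18, 18, 18, 18, 18, 18, 18, 2, 2, 2, 2, 2, 2, 2, 2, 2, 1, 1, 1].
sign(π) = (−1)^{n − #cycles} = (−1)^{399−33} = (−1)^366 = +1.

+1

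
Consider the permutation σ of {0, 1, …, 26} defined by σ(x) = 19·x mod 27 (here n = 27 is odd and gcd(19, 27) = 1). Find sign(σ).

Orbit of 1 under x↦19x: [1, 19, 10]… (length divides ord_27(19)).
15 cycles of lengths [3, 3, 3, 3, 3, 3, 1, 1, 1, 1, 1, 1, 1, 1, 1].
15 cycles on 27: each ℓ→(−1)^(ℓ−1), product (−1)^12 = +1.
Check: (19/27) = +1 by Zolotarev.

+1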